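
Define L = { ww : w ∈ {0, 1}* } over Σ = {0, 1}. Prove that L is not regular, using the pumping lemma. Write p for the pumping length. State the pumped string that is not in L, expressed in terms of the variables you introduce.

Suppose for contradiction that L is regular, and let p be the pumping length.
Take w = 0^p 1^p 0^p 1^p = uu where u = 0^p1^p; then w ∈ L and |w| = 4p ≥ p.
Write w = xyz as guaranteed by the lemma, with |xy| ≤ p and |y| > 0.
Because |xy| ≤ p and w begins with p copies of 0, we have y = 0^k with 1 ≤ k ≤ p.
Pump with i = 2: xy^2z = 0^{p+k} 1^p 0^p 1^p, of length 4p+k. Suppose this equals vv. The string starts with 0 and ends with 1, so v does too; thus the boundary between the two copies of v is a 1→0 transition. There is exactly one such transition, at position 2p+k, so |v| = 2p+k and |vv| = 4p+2k ≠ 4p+k since k ≥ 1. So xy^2z ∉ L.
This contradicts the pumping lemma, so L is not regular.

0^{p+k} 1^p 0^p 1^p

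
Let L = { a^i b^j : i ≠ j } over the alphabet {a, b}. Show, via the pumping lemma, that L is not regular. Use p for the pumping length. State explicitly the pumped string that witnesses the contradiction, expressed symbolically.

Assume L is regular; let p be its pumping constant.
Choose w = a^p b^{p+p!}. Since p ≠ p+p!, w ∈ L; and |w| ≥ p.
The pumping lemma gives a decomposition w = xyz where |xy| ≤ p and |y| ≥ 1.
Because |xy| ≤ p and w begins with p copies of a, we have y = a^k with 1 ≤ k ≤ p.
Since 1 ≤ k ≤ p, k divides p!; set t = 1 + p!/k. Then xy^t z has p + (p!/k)·k = p + p! copies of a. Now the a-count equals the b-count, so i ≠ j fails. So xy^t z = a^{p+p!} b^{p+p!} ∉ L.
Contradiction. Therefore L is not regular.

a^{p+p!} b^{p+p!}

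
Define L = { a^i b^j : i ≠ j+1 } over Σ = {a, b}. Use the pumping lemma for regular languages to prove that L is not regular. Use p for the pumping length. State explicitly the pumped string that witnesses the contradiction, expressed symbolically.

Assume L is regular; let p be its pumping constant.
Choose w = a^p b^{p+p!-1}. Since p ≠ (p+p!-1)+1 = p+p!, w ∈ L; and |w| ≥ p.
By the pumping lemma, w = xyz with |xy| ≤ p and |y| > 0.
Since the first p symbols of w are all a's and |xy| ≤ p, y lies entirely in the leading a-block: y = a^k for some k with 1 ≤ k ≤ p.
Since 1 ≤ k ≤ p, k divides p!; set t = 1 + p!/k. Then xy^t z has p + (p!/k)·k = p + p! copies of a. Now the a-count is p+p! and (b-count)+1 = (p+p!-1)+1 = p+p!, so i ≠ j+1 fails. So xy^t z = a^{p+p!} b^{p+p!-1} ∉ L.
This is a contradiction; hence L is not regular.

a^{p+p!} b^{p+p!-1}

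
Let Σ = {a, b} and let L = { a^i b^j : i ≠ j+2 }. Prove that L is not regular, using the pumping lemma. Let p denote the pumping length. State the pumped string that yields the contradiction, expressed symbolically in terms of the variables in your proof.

a^{p+p!} b^{p+p!-2}

Assume L is regular. Let p be the pumping length given by the pumping lemma.
Choose w = a^p b^{p+p!-2}. Since p ≠ (p+p!-2)+2 = p+p!, w ∈ L; and |w| ≥ p.
Write w = xyz as guaranteed by the lemma, with |xy| ≤ p and y is nonempty.
Because |xy| ≤ p and w begins with p copies of a, we have y = a^k with 1 ≤ k ≤ p.
Since 1 ≤ k ≤ p, k divides p!; set t = 1 + p!/k. Then xy^t z has p + (p!/k)·k = p + p! copies of a. Now the a-count is p+p! and (b-count)+2 = (p+p!-2)+2 = p+p!, so i ≠ j+2 fails. So xy^t z = a^{p+p!} b^{p+p!-2} ∉ L.
This is a contradiction; hence L is not regular.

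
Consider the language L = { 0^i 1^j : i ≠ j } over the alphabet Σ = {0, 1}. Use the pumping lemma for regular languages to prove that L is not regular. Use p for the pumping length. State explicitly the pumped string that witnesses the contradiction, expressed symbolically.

0^{p+p!} 1^{p+p!}

Toward a contradiction, assume L is regular with pumping length p.
Choose w = 0^p 1^{p+p!}. Since p ≠ p+p!, w ∈ L; and |w| ≥ p.
By the pumping lemma, w = xyz with |xy| ≤ p and y is nonempty.
The first p characters of w are 0's, so xy (and hence y) consists only of 0's. Write y = 0^k, 1 ≤ k ≤ p.
Since 1 ≤ k ≤ p, k divides p!; set t = 1 + p!/k. Then xy^t z has p + (p!/k)·k = p + p! copies of 0. Now the 0-count equals the 1-count, so i ≠ j fails. So xy^t z = 0^{p+p!} 1^{p+p!} ∉ L.
This is a contradiction; hence L is not regular.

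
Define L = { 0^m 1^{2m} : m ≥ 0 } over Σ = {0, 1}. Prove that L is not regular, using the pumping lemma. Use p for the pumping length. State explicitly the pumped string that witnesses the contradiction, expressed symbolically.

Toward a contradiction, assume L is regular with pumping length p.
Let w = 0^p 1^{2p} ∈ L; note |w| = 3p ≥ p.
The pumping lemma gives a decomposition w = xyz where |xy| ≤ p and |y| > 0.
The first p characters of w are 0's, so xy (and hence y) consists only of 0's. Write y = 0^k, 1 ≤ k ≤ p.
Pump with i = 2: xy^2z = 0^{p+k} 1^{2p}. For this to lie in L we would need 2p = 2(p+k), which forces k = 0. But k ≥ 1, so xy^2z ∉ L.
This contradicts the pumping lemma, so L is not regular.

0^{p+k} 1^{2p}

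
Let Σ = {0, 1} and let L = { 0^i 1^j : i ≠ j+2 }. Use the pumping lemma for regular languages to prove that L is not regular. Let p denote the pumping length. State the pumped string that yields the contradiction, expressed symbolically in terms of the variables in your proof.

0^{p+p!} 1^{p+p!-2}

Suppose for contradiction that L is regular, and let p be the pumping length.
Choose w = 0^p 1^{p+p!-2}. Since p ≠ (p+p!-2)+2 = p+p!, w ∈ L; and |w| ≥ p.
The pumping lemma gives a decomposition w = xyz where |xy| ≤ p and |y| > 0.
Since the first p symbols of w are all 0's and |xy| ≤ p, y lies entirely in the leading 0-block: y = 0^k for some k with 1 ≤ k ≤ p.
Since 1 ≤ k ≤ p, k divides p!; set t = 1 + p!/k. Then xy^t z has p + (p!/k)·k = p + p! copies of 0. Now the 0-count is p+p! and (1-count)+2 = (p+p!-2)+2 = p+p!, so i ≠ j+2 fails. So xy^t z = 0^{p+p!} 1^{p+p!-2} ∉ L.
Contradiction. Therefore L is not regular.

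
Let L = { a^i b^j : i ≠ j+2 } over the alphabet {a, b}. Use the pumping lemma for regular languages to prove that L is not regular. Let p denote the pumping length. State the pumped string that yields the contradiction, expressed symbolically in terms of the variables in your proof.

a^{p+p!} b^{p+p!-2}

Suppose for contradiction that L is regular, and let p be the pumping length.
Choose w = a^p b^{p+p!-2}. Since p ≠ (p+p!-2)+2 = p+p!, w ∈ L; and |w| ≥ p.
Write w = xyz as guaranteed by the lemma, with |xy| ≤ p and y is nonempty.
Because |xy| ≤ p and w begins with p copies of a, we have y = a^k with 1 ≤ k ≤ p.
Since 1 ≤ k ≤ p, k divides p!; set t = 1 + p!/k. Then xy^t z has p + (p!/k)·k = p + p! copies of a. Now the a-count is p+p! and (b-count)+2 = (p+p!-2)+2 = p+p!, so i ≠ j+2 fails. So xy^t z = a^{p+p!} b^{p+p!-2} ∉ L.
This contradicts the pumping lemma, so L is not regular.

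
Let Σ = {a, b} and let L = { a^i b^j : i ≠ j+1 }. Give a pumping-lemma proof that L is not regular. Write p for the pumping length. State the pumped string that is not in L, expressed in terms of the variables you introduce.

a^{p+p!} b^{p+p!-1}

Assume L is regular; let p be its pumping constant.
Choose w = a^p b^{p+p!-1}. Since p ≠ (p+p!-1)+1 = p+p!, w ∈ L; and |w| ≥ p.
Write w = xyz as guaranteed by the lemma, with |xy| ≤ p and y is nonempty.
Since the first p symbols of w are all a's and |xy| ≤ p, y lies entirely in the leading a-block: y = a^k for some k with 1 ≤ k ≤ p.
Since 1 ≤ k ≤ p, k divides p!; set t = 1 + p!/k. Then xy^t z has p + (p!/k)·k = p + p! copies of a. Now the a-count is p+p! and (b-count)+1 = (p+p!-1)+1 = p+p!, so i ≠ j+1 fails. So xy^t z = a^{p+p!} b^{p+p!-1} ∉ L.
This is a contradiction; hence L is not regular.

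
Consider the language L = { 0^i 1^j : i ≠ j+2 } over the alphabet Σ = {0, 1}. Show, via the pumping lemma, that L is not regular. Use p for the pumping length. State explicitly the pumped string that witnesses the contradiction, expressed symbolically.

0^{p+p!} 1^{p+p!-2}

Assume L is regular; let p be its pumping constant.
Choose w = 0^p 1^{p+p!-2}. Since p ≠ (p+p!-2)+2 = p+p!, w ∈ L; and |w| ≥ p.
The pumping lemma gives a decomposition w = xyz where |xy| ≤ p and |y| > 0.
Because |xy| ≤ p and w begins with p copies of 0, we have y = 0^k with 1 ≤ k ≤ p.
Since 1 ≤ k ≤ p, k divides p!; set t = 1 + p!/k. Then xy^t z has p + (p!/k)·k = p + p! copies of 0. Now the 0-count is p+p! and (1-count)+2 = (p+p!-2)+2 = p+p!, so i ≠ j+2 fails. So xy^t z = 0^{p+p!} 1^{p+p!-2} ∉ L.
This contradicts the pumping lemma, so L is not regular.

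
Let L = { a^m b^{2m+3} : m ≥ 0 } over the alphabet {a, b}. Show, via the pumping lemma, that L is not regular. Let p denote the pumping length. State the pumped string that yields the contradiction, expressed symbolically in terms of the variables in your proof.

Suppose for contradiction that L is regular, and let p be the pumping length.
Let w = a^p b^{2p+3} ∈ L; note |w| = 3p+3 ≥ p.
By the pumping lemma, w = xyz with |xy| ≤ p and y is nonempty.
Since the first p symbols of w are all a's and |xy| ≤ p, y lies entirely in the leading a-block: y = a^k for some k with 1 ≤ k ≤ p.
Pump with i = 2: xy^2z = a^{p+k} b^{2p+3}. For this to lie in L we would need 2p+3 = 2(p+k)+3, which forces k = 0. But k ≥ 1, so xy^2z ∉ L.
Contradiction. Therefore L is not regular.

a^{p+k} b^{2p+3}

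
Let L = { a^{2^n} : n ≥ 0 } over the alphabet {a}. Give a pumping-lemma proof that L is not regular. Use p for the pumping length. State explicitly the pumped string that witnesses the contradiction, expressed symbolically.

a^{2^p+k}

Suppose for contradiction that L is regular, and let p be the pumping length.
Take w = a^{2^p} ∈ L with |w| = 2^p ≥ p.
Write w = xyz as guaranteed by the lemma, with |xy| ≤ p and |y| > 0.
Then y = a^k for some k with 1 ≤ k ≤ p.
Pump with i = 2: xy^2z = a^{2^p+k}. Since 1 ≤ k ≤ p < 2^p, we have 2^p < 2^p+k < 2^{p+1}, so 2^p+k is not a power of 2. So xy^2z ∉ L.
Contradiction. Therefore L is not regular.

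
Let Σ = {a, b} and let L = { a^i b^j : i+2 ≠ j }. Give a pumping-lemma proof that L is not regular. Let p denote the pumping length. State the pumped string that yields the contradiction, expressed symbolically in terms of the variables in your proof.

a^{p+p!} b^{p+p!+2}

Suppose for contradiction that L is regular, and let p be the pumping length.
Choose w = a^p b^{p+p!+2}. Since p ≠ (p+p!+2)-2 = p+p!, w ∈ L; and |w| ≥ p.
The pumping lemma gives a decomposition w = xyz where |xy| ≤ p and y is nonempty.
The first p characters of w are a's, so xy (and hence y) consists only of a's. Write y = a^k, 1 ≤ k ≤ p.
Since 1 ≤ k ≤ p, k divides p!; set t = 1 + p!/k. Then xy^t z has p + (p!/k)·k = p + p! copies of a. Now the a-count is p+p! and (b-count)-2 = (p+p!+2)-2 = p+p!, so i+2 ≠ j fails. So xy^t z = a^{p+p!} b^{p+p!+2} ∉ L.
Contradiction. Therefore L is not regular.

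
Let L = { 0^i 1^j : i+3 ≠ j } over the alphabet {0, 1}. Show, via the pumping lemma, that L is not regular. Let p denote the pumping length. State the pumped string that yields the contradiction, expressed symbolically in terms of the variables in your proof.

Suppose for contradiction that L is regular, and let p be the pumping length.
Choose w = 0^p 1^{p+p!+3}. Since p ≠ (p+p!+3)-3 = p+p!, w ∈ L; and |w| ≥ p.
Write w = xyz as guaranteed by the lemma, with |xy| ≤ p and |y| > 0.
The first p characters of w are 0's, so xy (and hence y) consists only of 0's. Write y = 0^k, 1 ≤ k ≤ p.
Since 1 ≤ k ≤ p, k divides p!; set t = 1 + p!/k. Then xy^t z has p + (p!/k)·k = p + p! copies of 0. Now the 0-count is p+p! and (1-count)-3 = (p+p!+3)-3 = p+p!, so i+3 ≠ j fails. So xy^t z = 0^{p+p!} 1^{p+p!+3} ∉ L.
This is a contradiction; hence L is not regular.

0^{p+p!} 1^{p+p!+3}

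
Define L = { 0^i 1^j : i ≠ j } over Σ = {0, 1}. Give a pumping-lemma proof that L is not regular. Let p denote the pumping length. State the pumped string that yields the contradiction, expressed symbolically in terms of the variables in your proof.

Suppose for contradiction that L is regular, and let p be the pumping length.
Choose w = 0^p 1^{p+p!}. Since p ≠ p+p!, w ∈ L; and |w| ≥ p.
By the pumping lemma, w = xyz with |xy| ≤ p and y is nonempty.
Because |xy| ≤ p and w begins with p copies of 0, we have y = 0^k with 1 ≤ k ≤ p.
Since 1 ≤ k ≤ p, k divides p!; set t = 1 + p!/k. Then xy^t z has p + (p!/k)·k = p + p! copies of 0. Now the 0-count equals the 1-count, so i ≠ j fails. So xy^t z = 0^{p+p!} 1^{p+p!} ∉ L.
This contradicts the pumping lemma, so L is not regular.

0^{p+p!} 1^{p+p!}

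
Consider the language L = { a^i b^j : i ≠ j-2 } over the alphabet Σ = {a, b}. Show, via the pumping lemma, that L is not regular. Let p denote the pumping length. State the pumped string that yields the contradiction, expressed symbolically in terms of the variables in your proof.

a^{p+p!} b^{p+p!+2}

Assume L is regular; let p be its pumping constant.
Choose w = a^p b^{p+p!+2}. Since p ≠ (p+p!+2)-2 = p+p!, w ∈ L; and |w| ≥ p.
The pumping lemma gives a decomposition w = xyz where |xy| ≤ p and |y| > 0.
Because |xy| ≤ p and w begins with p copies of a, we have y = a^k with 1 ≤ k ≤ p.
Since 1 ≤ k ≤ p, k divides p!; set t = 1 + p!/k. Then xy^t z has p + (p!/k)·k = p + p! copies of a. Now the a-count is p+p! and (b-count)-2 = (p+p!+2)-2 = p+p!, so i ≠ j-2 fails. So xy^t z = a^{p+p!} b^{p+p!+2} ∉ L.
This is a contradiction; hence L is not regular.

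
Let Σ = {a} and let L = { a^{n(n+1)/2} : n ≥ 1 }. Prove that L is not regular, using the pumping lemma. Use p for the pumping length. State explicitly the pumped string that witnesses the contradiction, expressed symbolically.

Assume L is regular. Let p be the pumping length given by the pumping lemma.
Take w = a^{p(p+1)/2} ∈ L with |w| = p(p+1)/2 ≥ p.
The pumping lemma gives a decomposition w = xyz where |xy| ≤ p and |y| ≥ 1.
Then y = a^k for some k with 1 ≤ k ≤ p.
Pump with i = 2: xy^2z = a^{p(p+1)/2+k}. Since 1 ≤ k ≤ p, p(p+1)/2 < p(p+1)/2+k ≤ p(p+1)/2+p < (p+1)(p+2)/2, so p(p+1)/2+k is strictly between consecutive triangular numbers. So xy^2z ∉ L.
This is a contradiction; hence L is not regular.

a^{p(p+1)/2+k}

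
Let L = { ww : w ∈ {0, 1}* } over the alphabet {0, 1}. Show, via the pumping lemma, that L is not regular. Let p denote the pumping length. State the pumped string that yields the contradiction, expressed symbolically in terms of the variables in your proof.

Assume L is regular. Let p be the pumping length given by the pumping lemma.
Take w = 0^p 1^p 0^p 1^p = uu where u = 0^p1^p; then w ∈ L and |w| = 4p ≥ p.
Write w = xyz as guaranteed by the lemma, with |xy| ≤ p and |y| ≥ 1.
Since the first p symbols of w are all 0's and |xy| ≤ p, y lies entirely in the leading 0-block: y = 0^k for some k with 1 ≤ k ≤ p.
Pump with i = 2: xy^2z = 0^{p+k} 1^p 0^p 1^p, of length 4p+k. Suppose this equals vv. The string starts with 0 and ends with 1, so v does too; thus the boundary between the two copies of v is a 1→0 transition. There is exactly one such transition, at position 2p+k, so |v| = 2p+k and |vv| = 4p+2k ≠ 4p+k since k ≥ 1. So xy^2z ∉ L.
Contradiction. Therefore L is not regular.

0^{p+k} 1^p 0^p 1^p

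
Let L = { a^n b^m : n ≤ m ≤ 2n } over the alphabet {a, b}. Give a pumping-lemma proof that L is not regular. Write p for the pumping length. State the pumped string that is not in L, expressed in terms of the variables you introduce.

a^{p+k} b^p

Suppose for contradiction that L is regular, and let p be the pumping length.
Take w = a^p b^p ∈ L (since p ≤ p ≤ 2p), with |w| = 2p ≥ p.
By the pumping lemma, w = xyz with |xy| ≤ p and |y| > 0.
Since the first p symbols of w are all a's and |xy| ≤ p, y lies entirely in the leading a-block: y = a^k for some k with 1 ≤ k ≤ p.
Pump with i = 2: xy^2z = a^{p+k} b^p. Now n = p+k > p = m, so the condition n ≤ m fails. Thus xy^2z ∉ L.
This is a contradiction; hence L is not regular.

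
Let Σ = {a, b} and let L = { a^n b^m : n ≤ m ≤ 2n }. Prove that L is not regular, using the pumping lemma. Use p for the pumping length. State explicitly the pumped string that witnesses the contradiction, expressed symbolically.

a^{p+k} b^p

Toward a contradiction, assume L is regular with pumping length p.
Take w = a^p b^p ∈ L (since p ≤ p ≤ 2p), with |w| = 2p ≥ p.
The pumping lemma gives a decomposition w = xyz where |xy| ≤ p and |y| > 0.
Since the first p symbols of w are all a's and |xy| ≤ p, y lies entirely in the leading a-block: y = a^k for some k with 1 ≤ k ≤ p.
Pump with i = 2: xy^2z = a^{p+k} b^p. Now n = p+k > p = m, so the condition n ≤ m fails. Thus xy^2z ∉ L.
Contradiction. Therefore L is not regular.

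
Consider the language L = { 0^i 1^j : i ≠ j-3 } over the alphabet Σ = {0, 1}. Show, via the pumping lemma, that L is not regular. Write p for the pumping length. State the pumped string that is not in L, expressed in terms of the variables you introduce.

Assume L is regular; let p be its pumping constant.
Choose w = 0^p 1^{p+p!+3}. Since p ≠ (p+p!+3)-3 = p+p!, w ∈ L; and |w| ≥ p.
Write w = xyz as guaranteed by the lemma, with |xy| ≤ p and |y| ≥ 1.
Since the first p symbols of w are all 0's and |xy| ≤ p, y lies entirely in the leading 0-block: y = 0^k for some k with 1 ≤ k ≤ p.
Since 1 ≤ k ≤ p, k divides p!; set t = 1 + p!/k. Then xy^t z has p + (p!/k)·k = p + p! copies of 0. Now the 0-count is p+p! and (1-count)-3 = (p+p!+3)-3 = p+p!, so i ≠ j-3 fails. So xy^t z = 0^{p+p!} 1^{p+p!+3} ∉ L.
This is a contradiction; hence L is not regular.

0^{p+p!} 1^{p+p!+3}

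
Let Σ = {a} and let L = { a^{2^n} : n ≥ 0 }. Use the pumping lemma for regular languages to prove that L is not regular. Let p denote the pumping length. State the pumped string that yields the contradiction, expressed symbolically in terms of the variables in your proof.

a^{2^p+k}

Toward a contradiction, assume L is regular with pumping length p.
Take w = a^{2^p} ∈ L with |w| = 2^p ≥ p.
By the pumping lemma, w = xyz with |xy| ≤ p and |y| ≥ 1.
Then y = a^k for some k with 1 ≤ k ≤ p.
Pump with i = 2: xy^2z = a^{2^p+k}. Since 1 ≤ k ≤ p < 2^p, we have 2^p < 2^p+k < 2^{p+1}, so 2^p+k is not a power of 2. So xy^2z ∉ L.
This contradicts the pumping lemma, so L is not regular.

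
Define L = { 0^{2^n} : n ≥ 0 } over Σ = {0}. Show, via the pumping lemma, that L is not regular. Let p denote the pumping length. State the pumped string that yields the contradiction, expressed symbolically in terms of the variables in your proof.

0^{2^p+k}

Toward a contradiction, assume L is regular with pumping length p.
Take w = 0^{2^p} ∈ L with |w| = 2^p ≥ p.
By the pumping lemma, w = xyz with |xy| ≤ p and y is nonempty.
Then y = 0^k for some k with 1 ≤ k ≤ p.
Pump with i = 2: xy^2z = 0^{2^p+k}. Since 1 ≤ k ≤ p < 2^p, we have 2^p < 2^p+k < 2^{p+1}, so 2^p+k is not a power of 2. So xy^2z ∉ L.
This is a contradiction; hence L is not regular.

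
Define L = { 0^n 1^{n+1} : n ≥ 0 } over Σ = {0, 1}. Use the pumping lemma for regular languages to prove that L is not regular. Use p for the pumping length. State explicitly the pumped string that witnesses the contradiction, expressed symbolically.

0^{p+k} 1^{p+1}

Assume L is regular. Let p be the pumping length given by the pumping lemma.
Choose w = 0^p 1^{p+1}, which is in L with |w| = 2p+1 ≥ p.
Write w = xyz as guaranteed by the lemma, with |xy| ≤ p and |y| > 0.
Because |xy| ≤ p and w begins with p copies of 0, we have y = 0^k with 1 ≤ k ≤ p.
Pump with i = 2: xy^2z = 0^{p+k} 1^{p+1}. For this to lie in L we would need p+1 = (p+k)+1, which forces k = 0. But k ≥ 1, so xy^2z ∉ L.
Contradiction. Therefore L is not regular.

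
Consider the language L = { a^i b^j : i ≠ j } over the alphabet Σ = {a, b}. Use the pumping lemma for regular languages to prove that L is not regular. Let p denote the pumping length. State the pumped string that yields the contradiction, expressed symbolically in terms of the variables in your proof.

a^{p+p!} b^{p+p!}

Suppose for contradiction that L is regular, and let p be the pumping length.
Choose w = a^p b^{p+p!}. Since p ≠ p+p!, w ∈ L; and |w| ≥ p.
Write w = xyz as guaranteed by the lemma, with |xy| ≤ p and |y| ≥ 1.
The first p characters of w are a's, so xy (and hence y) consists only of a's. Write y = a^k, 1 ≤ k ≤ p.
Since 1 ≤ k ≤ p, k divides p!; set t = 1 + p!/k. Then xy^t z has p + (p!/k)·k = p + p! copies of a. Now the a-count equals the b-count, so i ≠ j fails. So xy^t z = a^{p+p!} b^{p+p!} ∉ L.
Contradiction. Therefore L is not regular.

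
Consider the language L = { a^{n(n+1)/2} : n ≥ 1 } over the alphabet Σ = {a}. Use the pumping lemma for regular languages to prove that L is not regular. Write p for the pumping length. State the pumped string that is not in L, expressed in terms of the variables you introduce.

Assume L is regular; let p be its pumping constant.
Take w = a^{p(p+1)/2} ∈ L with |w| = p(p+1)/2 ≥ p.
The pumping lemma gives a decomposition w = xyz where |xy| ≤ p and y is nonempty.
Then y = a^k for some k with 1 ≤ k ≤ p.
Pump with i = 2: xy^2z = a^{p(p+1)/2+k}. Since 1 ≤ k ≤ p, p(p+1)/2 < p(p+1)/2+k ≤ p(p+1)/2+p < (p+1)(p+2)/2, so p(p+1)/2+k is strictly between consecutive triangular numbers. So xy^2z ∉ L.
This contradicts the pumping lemma, so L is not regular.

a^{p(p+1)/2+k}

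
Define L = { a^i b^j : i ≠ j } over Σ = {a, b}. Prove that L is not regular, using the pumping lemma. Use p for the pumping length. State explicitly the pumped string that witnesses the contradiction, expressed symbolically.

Assume L is regular; let p be its pumping constant.
Choose w = a^p b^{p+p!}. Since p ≠ p+p!, w ∈ L; and |w| ≥ p.
Write w = xyz as guaranteed by the lemma, with |xy| ≤ p and |y| > 0.
The first p characters of w are a's, so xy (and hence y) consists only of a's. Write y = a^k, 1 ≤ k ≤ p.
Since 1 ≤ k ≤ p, k divides p!; set t = 1 + p!/k. Then xy^t z has p + (p!/k)·k = p + p! copies of a. Now the a-count equals the b-count, so i ≠ j fails. So xy^t z = a^{p+p!} b^{p+p!} ∉ L.
Contradiction. Therefore L is not regular.

a^{p+p!} b^{p+p!}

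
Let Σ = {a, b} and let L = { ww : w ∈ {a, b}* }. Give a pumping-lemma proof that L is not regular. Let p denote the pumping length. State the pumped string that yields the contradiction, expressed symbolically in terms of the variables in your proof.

a^{p+k} b^p a^p b^p

Assume L is regular; let p be its pumping constant.
Take w = a^p b^p a^p b^p = uu where u = a^pb^p; then w ∈ L and |w| = 4p ≥ p.
By the pumping lemma, w = xyz with |xy| ≤ p and |y| ≥ 1.
The first p characters of w are a's, so xy (and hence y) consists only of a's. Write y = a^k, 1 ≤ k ≤ p.
Pump with i = 2: xy^2z = a^{p+k} b^p a^p b^p, of length 4p+k. Suppose this equals vv. The string starts with a and ends with b, so v does too; thus the boundary between the two copies of v is a b→a transition. There is exactly one such transition, at position 2p+k, so |v| = 2p+k and |vv| = 4p+2k ≠ 4p+k since k ≥ 1. So xy^2z ∉ L.
Contradiction. Therefore L is not regular.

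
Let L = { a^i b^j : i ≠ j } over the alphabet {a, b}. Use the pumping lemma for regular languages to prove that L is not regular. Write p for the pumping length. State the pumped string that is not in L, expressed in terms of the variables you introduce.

Toward a contradiction, assume L is regular with pumping length p.
Choose w = a^p b^{p+p!}. Since p ≠ p+p!, w ∈ L; and |w| ≥ p.
Write w = xyz as guaranteed by the lemma, with |xy| ≤ p and |y| > 0.
The first p characters of w are a's, so xy (and hence y) consists only of a's. Write y = a^k, 1 ≤ k ≤ p.
Since 1 ≤ k ≤ p, k divides p!; set t = 1 + p!/k. Then xy^t z has p + (p!/k)·k = p + p! copies of a. Now the a-count equals the b-count, so i ≠ j fails. So xy^t z = a^{p+p!} b^{p+p!} ∉ L.
Contradiction. Therefore L is not regular.

a^{p+p!} b^{p+p!}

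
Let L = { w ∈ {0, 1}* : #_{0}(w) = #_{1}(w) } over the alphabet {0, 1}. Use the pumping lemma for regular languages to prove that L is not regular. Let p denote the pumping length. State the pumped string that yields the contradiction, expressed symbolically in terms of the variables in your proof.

Suppose for contradiction that L is regular, and let p be the pumping length.
Choose w = 0^p 1^p ∈ L with |w| = 2p ≥ p.
By the pumping lemma, w = xyz with |xy| ≤ p and |y| ≥ 1.
Since the first p symbols of w are all 0's and |xy| ≤ p, y lies entirely in the leading 0-block: y = 0^k for some k with 1 ≤ k ≤ p.
Pump with i = 2: xy^2z = 0^{p+k} 1^p has p+k occurrences of 0 but only p of 1. Since k ≥ 1 the counts differ, so xy^2z ∉ L.
This is a contradiction; hence L is not regular.

0^{p+k} 1^p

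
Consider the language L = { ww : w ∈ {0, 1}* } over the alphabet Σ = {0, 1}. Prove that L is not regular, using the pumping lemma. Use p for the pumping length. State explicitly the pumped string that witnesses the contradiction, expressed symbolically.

Assume L is regular. Let p be the pumping length given by the pumping lemma.
Take w = 0^p 1^p 0^p 1^p = uu where u = 0^p1^p; then w ∈ L and |w| = 4p ≥ p.
Write w = xyz as guaranteed by the lemma, with |xy| ≤ p and y is nonempty.
Because |xy| ≤ p and w begins with p copies of 0, we have y = 0^k with 1 ≤ k ≤ p.
Pump with i = 2: xy^2z = 0^{p+k} 1^p 0^p 1^p, of length 4p+k. Suppose this equals vv. The string starts with 0 and ends with 1, so v does too; thus the boundary between the two copies of v is a 1→0 transition. There is exactly one such transition, at position 2p+k, so |v| = 2p+k and |vv| = 4p+2k ≠ 4p+k since k ≥ 1. So xy^2z ∉ L.
This contradicts the pumping lemma, so L is not regular.

0^{p+k} 1^p 0^p 1^p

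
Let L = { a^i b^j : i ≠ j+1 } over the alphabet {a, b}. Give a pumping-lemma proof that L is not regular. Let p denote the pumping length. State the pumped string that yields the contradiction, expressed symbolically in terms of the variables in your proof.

a^{p+p!} b^{p+p!-1}

Toward a contradiction, assume L is regular with pumping length p.
Choose w = a^p b^{p+p!-1}. Since p ≠ (p+p!-1)+1 = p+p!, w ∈ L; and |w| ≥ p.
Write w = xyz as guaranteed by the lemma, with |xy| ≤ p and y is nonempty.
Since the first p symbols of w are all a's and |xy| ≤ p, y lies entirely in the leading a-block: y = a^k for some k with 1 ≤ k ≤ p.
Since 1 ≤ k ≤ p, k divides p!; set t = 1 + p!/k. Then xy^t z has p + (p!/k)·k = p + p! copies of a. Now the a-count is p+p! and (b-count)+1 = (p+p!-1)+1 = p+p!, so i ≠ j+1 fails. So xy^t z = a^{p+p!} b^{p+p!-1} ∉ L.
This contradicts the pumping lemma, so L is not regular.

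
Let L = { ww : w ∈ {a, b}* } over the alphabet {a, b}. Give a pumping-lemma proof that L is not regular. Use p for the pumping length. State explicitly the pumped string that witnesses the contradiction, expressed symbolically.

a^{p+k} b^p a^p b^p

Assume L is regular; let p be its pumping constant.
Take w = a^p b^p a^p b^p = uu where u = a^pb^p; then w ∈ L and |w| = 4p ≥ p.
The pumping lemma gives a decomposition w = xyz where |xy| ≤ p and |y| ≥ 1.
The first p characters of w are a's, so xy (and hence y) consists only of a's. Write y = a^k, 1 ≤ k ≤ p.
Pump with i = 2: xy^2z = a^{p+k} b^p a^p b^p, of length 4p+k. Suppose this equals vv. The string starts with a and ends with b, so v does too; thus the boundary between the two copies of v is a b→a transition. There is exactly one such transition, at position 2p+k, so |v| = 2p+k and |vv| = 4p+2k ≠ 4p+k since k ≥ 1. So xy^2z ∉ L.
This contradicts the pumping lemma, so L is not regular.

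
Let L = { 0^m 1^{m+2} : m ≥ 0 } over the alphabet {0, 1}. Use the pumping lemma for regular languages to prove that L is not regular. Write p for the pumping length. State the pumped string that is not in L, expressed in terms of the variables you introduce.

0^{p+k} 1^{p+2}

Toward a contradiction, assume L is regular with pumping length p.
Let w = 0^p 1^{p+2} ∈ L; note |w| = 2p+2 ≥ p.
Write w = xyz as guaranteed by the lemma, with |xy| ≤ p and |y| ≥ 1.
The first p characters of w are 0's, so xy (and hence y) consists only of 0's. Write y = 0^k, 1 ≤ k ≤ p.
Pump with i = 2: xy^2z = 0^{p+k} 1^{p+2}. For this to lie in L we would need p+2 = (p+k)+2, which forces k = 0. But k ≥ 1, so xy^2z ∉ L.
Contradiction. Therefore L is not regular.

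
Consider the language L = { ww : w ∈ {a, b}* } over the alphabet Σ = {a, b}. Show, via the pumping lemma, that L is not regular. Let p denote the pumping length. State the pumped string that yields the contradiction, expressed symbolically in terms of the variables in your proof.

Suppose for contradiction that L is regular, and let p be the pumping length.
Take w = a^p b^p a^p b^p = uu where u = a^pb^p; then w ∈ L and |w| = 4p ≥ p.
By the pumping lemma, w = xyz with |xy| ≤ p and |y| ≥ 1.
Since the first p symbols of w are all a's and |xy| ≤ p, y lies entirely in the leading a-block: y = a^k for some k with 1 ≤ k ≤ p.
Pump with i = 2: xy^2z = a^{p+k} b^p a^p b^p, of length 4p+k. Suppose this equals vv. The string starts with a and ends with b, so v does too; thus the boundary between the two copies of v is a b→a transition. There is exactly one such transition, at position 2p+k, so |v| = 2p+k and |vv| = 4p+2k ≠ 4p+k since k ≥ 1. So xy^2z ∉ L.
This is a contradiction; hence L is not regular.

a^{p+k} b^p a^p b^p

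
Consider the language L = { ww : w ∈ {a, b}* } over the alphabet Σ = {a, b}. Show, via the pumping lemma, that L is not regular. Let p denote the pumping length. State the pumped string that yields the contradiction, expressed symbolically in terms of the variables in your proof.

a^{p+k} b^p a^p b^p

Assume L is regular; let p be its pumping constant.
Take w = a^p b^p a^p b^p = uu where u = a^pb^p; then w ∈ L and |w| = 4p ≥ p.
The pumping lemma gives a decomposition w = xyz where |xy| ≤ p and |y| > 0.
The first p characters of w are a's, so xy (and hence y) consists only of a's. Write y = a^k, 1 ≤ k ≤ p.
Pump with i = 2: xy^2z = a^{p+k} b^p a^p b^p, of length 4p+k. Suppose this equals vv. The string starts with a and ends with b, so v does too; thus the boundary between the two copies of v is a b→a transition. There is exactly one such transition, at position 2p+k, so |v| = 2p+k and |vv| = 4p+2k ≠ 4p+k since k ≥ 1. So xy^2z ∉ L.
Contradiction. Therefore L is not regular.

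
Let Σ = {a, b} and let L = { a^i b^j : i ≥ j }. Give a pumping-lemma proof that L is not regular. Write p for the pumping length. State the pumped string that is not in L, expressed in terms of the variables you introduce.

a^{p-k} b^p

Assume L is regular; let p be its pumping constant.
Choose w = a^p b^p ∈ L, with |w| = 2p ≥ p.
Write w = xyz as guaranteed by the lemma, with |xy| ≤ p and y is nonempty.
The first p characters of w are a's, so xy (and hence y) consists only of a's. Write y = a^k, 1 ≤ k ≤ p.
Consider xy^0z = xz = a^{p-k} b^p. Since k ≥ 1, the a-count p-k is less than p, so i ≥ j fails; thus xz ∉ L.
Contradiction. Therefore L is not regular.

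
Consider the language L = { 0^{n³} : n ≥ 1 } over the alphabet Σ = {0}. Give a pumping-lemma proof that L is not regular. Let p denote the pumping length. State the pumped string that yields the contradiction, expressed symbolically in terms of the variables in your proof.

0^{p³+k}

Assume L is regular; let p be its pumping constant.
Take w = 0^{p³} ∈ L with |w| = p³ ≥ p.
The pumping lemma gives a decomposition w = xyz where |xy| ≤ p and |y| > 0.
Then y = 0^k for some k with 1 ≤ k ≤ p.
Pump with i = 2: xy^2z = 0^{p³+k}. Since 1 ≤ k ≤ p, p³ < p³+k ≤ p³+p < p³+3p²+3p+1 = (p+1)³, so p³+k is not a perfect cube. So xy^2z ∉ L.
Contradiction. Therefore L is not regular.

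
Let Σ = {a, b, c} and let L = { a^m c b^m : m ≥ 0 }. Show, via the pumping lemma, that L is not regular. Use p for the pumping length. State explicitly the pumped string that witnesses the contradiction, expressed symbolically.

Suppose for contradiction that L is regular, and let p be the pumping length.
Take w = a^p c b^p ∈ L with |w| = 2p+1 ≥ p.
By the pumping lemma, w = xyz with |xy| ≤ p and |y| ≥ 1.
Because |xy| ≤ p and w begins with p copies of a, we have y = a^k with 1 ≤ k ≤ p.
Pump with i = 2: xy^2z = a^{p+k} c b^p, which would require p+k = p. But k ≥ 1, so xy^2z ∉ L.
This is a contradiction; hence L is not regular.

a^{p+k} c b^p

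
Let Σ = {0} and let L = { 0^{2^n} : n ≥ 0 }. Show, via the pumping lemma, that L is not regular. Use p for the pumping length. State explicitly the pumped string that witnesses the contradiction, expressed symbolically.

0^{2^p+k}

Suppose for contradiction that L is regular, and let p be the pumping length.
Take w = 0^{2^p} ∈ L with |w| = 2^p ≥ p.
By the pumping lemma, w = xyz with |xy| ≤ p and |y| > 0.
Then y = 0^k for some k with 1 ≤ k ≤ p.
Pump with i = 2: xy^2z = 0^{2^p+k}. Since 1 ≤ k ≤ p < 2^p, we have 2^p < 2^p+k < 2^{p+1}, so 2^p+k is not a power of 2. So xy^2z ∉ L.
This is a contradiction; hence L is not regular.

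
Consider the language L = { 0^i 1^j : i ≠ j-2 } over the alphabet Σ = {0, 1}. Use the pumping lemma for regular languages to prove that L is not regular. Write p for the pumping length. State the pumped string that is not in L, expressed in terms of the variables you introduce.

Suppose for contradiction that L is regular, and let p be the pumping length.
Choose w = 0^p 1^{p+p!+2}. Since p ≠ (p+p!+2)-2 = p+p!, w ∈ L; and |w| ≥ p.
By the pumping lemma, w = xyz with |xy| ≤ p and |y| ≥ 1.
The first p characters of w are 0's, so xy (and hence y) consists only of 0's. Write y = 0^k, 1 ≤ k ≤ p.
Since 1 ≤ k ≤ p, k divides p!; set t = 1 + p!/k. Then xy^t z has p + (p!/k)·k = p + p! copies of 0. Now the 0-count is p+p! and (1-count)-2 = (p+p!+2)-2 = p+p!, so i ≠ j-2 fails. So xy^t z = 0^{p+p!} 1^{p+p!+2} ∉ L.
This contradicts the pumping lemma, so L is not regular.

0^{p+p!} 1^{p+p!+2}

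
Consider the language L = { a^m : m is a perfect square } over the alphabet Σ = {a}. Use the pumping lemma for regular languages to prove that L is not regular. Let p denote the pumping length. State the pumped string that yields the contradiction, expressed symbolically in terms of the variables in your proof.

Assume L is regular; let p be its pumping constant.
Take w = a^{p²} ∈ L with |w| = p² ≥ p.
The pumping lemma gives a decomposition w = xyz where |xy| ≤ p and y is nonempty.
Then y = a^k for some k with 1 ≤ k ≤ p.
Pump with i = 2: xy^2z = a^{p²+k}. Since 1 ≤ k ≤ p, p² < p²+k ≤ p²+p < (p+1)², so p²+k lies strictly between consecutive squares and is not a perfect square. So xy^2z ∉ L.
Contradiction. Therefore L is not regular.

a^{p²+k}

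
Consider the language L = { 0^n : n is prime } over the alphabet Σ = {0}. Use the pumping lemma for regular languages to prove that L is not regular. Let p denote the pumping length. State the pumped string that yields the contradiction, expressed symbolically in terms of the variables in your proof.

Suppose for contradiction that L is regular, and let p be the pumping length.
Let q be a prime with q ≥ p+2 (infinitely many primes exist), and take w = 0^q ∈ L with |w| = q ≥ p.
Write w = xyz as guaranteed by the lemma, with |xy| ≤ p and |y| > 0.
Then y = 0^k for some k with 1 ≤ k ≤ p.
Since 1 ≤ k ≤ p, |xz| = q-k. Pump with i = q+1: |xy^{q+1}z| = (q-k)+(q+1)k = q+qk = q(1+k), which is composite (both factors ≥ 2). So xy^{q+1}z = 0^{q(1+k)} ∉ L.
This is a contradiction; hence L is not regular.

0^{q(1+k)}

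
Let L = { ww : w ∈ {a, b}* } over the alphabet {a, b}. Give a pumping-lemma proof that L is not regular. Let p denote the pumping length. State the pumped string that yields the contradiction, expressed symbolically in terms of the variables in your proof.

a^{p+k} b^p a^p b^p

Suppose for contradiction that L is regular, and let p be the pumping length.
Take w = a^p b^p a^p b^p = uu where u = a^pb^p; then w ∈ L and |w| = 4p ≥ p.
The pumping lemma gives a decomposition w = xyz where |xy| ≤ p and |y| ≥ 1.
Because |xy| ≤ p and w begins with p copies of a, we have y = a^k with 1 ≤ k ≤ p.
Pump with i = 2: xy^2z = a^{p+k} b^p a^p b^p, of length 4p+k. Suppose this equals vv. The string starts with a and ends with b, so v does too; thus the boundary between the two copies of v is a b→a transition. There is exactly one such transition, at position 2p+k, so |v| = 2p+k and |vv| = 4p+2k ≠ 4p+k since k ≥ 1. So xy^2z ∉ L.
Contradiction. Therefore L is not regular.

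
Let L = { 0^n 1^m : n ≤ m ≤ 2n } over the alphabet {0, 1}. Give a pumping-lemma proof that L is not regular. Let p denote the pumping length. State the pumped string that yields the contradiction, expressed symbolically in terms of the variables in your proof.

0^{p+k} 1^p

Assume L is regular; let p be its pumping constant.
Take w = 0^p 1^p ∈ L (since p ≤ p ≤ 2p), with |w| = 2p ≥ p.
Write w = xyz as guaranteed by the lemma, with |xy| ≤ p and |y| > 0.
Because |xy| ≤ p and w begins with p copies of 0, we have y = 0^k with 1 ≤ k ≤ p.
Pump with i = 2: xy^2z = 0^{p+k} 1^p. Now n = p+k > p = m, so the condition n ≤ m fails. Thus xy^2z ∉ L.
This is a contradiction; hence L is not regular.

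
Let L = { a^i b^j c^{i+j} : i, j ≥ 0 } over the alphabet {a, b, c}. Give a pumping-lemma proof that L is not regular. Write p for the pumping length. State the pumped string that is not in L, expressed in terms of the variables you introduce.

Suppose for contradiction that L is regular, and let p be the pumping length.
Take w = a^p b^p c^{2p} ∈ L (with i=j=p, i+j=2p), |w| = 4p ≥ p.
By the pumping lemma, w = xyz with |xy| ≤ p and y is nonempty.
Because |xy| ≤ p and w begins with p copies of a, we have y = a^k with 1 ≤ k ≤ p.
Consider xy^2z = a^{p+k} b^p c^{2p}. Now the a- and b-counts sum to 2p+k, but the c-count is 2p ≠ 2p+k. So xy^2z ∉ L.
Contradiction. Therefore L is not regular.

a^{p+k} b^p c^{2p}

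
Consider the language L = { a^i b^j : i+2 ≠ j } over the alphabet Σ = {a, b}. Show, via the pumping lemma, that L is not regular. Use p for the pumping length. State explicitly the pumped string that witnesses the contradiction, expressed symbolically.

Assume L is regular. Let p be the pumping length given by the pumping lemma.
Choose w = a^p b^{p+p!+2}. Since p ≠ (p+p!+2)-2 = p+p!, w ∈ L; and |w| ≥ p.
Write w = xyz as guaranteed by the lemma, with |xy| ≤ p and y is nonempty.
The first p characters of w are a's, so xy (and hence y) consists only of a's. Write y = a^k, 1 ≤ k ≤ p.
Since 1 ≤ k ≤ p, k divides p!; set t = 1 + p!/k. Then xy^t z has p + (p!/k)·k = p + p! copies of a. Now the a-count is p+p! and (b-count)-2 = (p+p!+2)-2 = p+p!, so i+2 ≠ j fails. So xy^t z = a^{p+p!} b^{p+p!+2} ∉ L.
This is a contradiction; hence L is not regular.

a^{p+p!} b^{p+p!+2}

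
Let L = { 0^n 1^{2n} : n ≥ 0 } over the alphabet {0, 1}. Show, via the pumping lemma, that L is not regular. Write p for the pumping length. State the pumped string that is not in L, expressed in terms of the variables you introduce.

Assume L is regular. Let p be the pumping length given by the pumping lemma.
Take w = 0^p 1^{2p}. Then w ∈ L and |w| = 3p ≥ p.
By the pumping lemma, w = xyz with |xy| ≤ p and |y| > 0.
Because |xy| ≤ p and w begins with p copies of 0, we have y = 0^k with 1 ≤ k ≤ p.
Pump with i = 2: xy^2z = 0^{p+k} 1^{2p}. For this to lie in L we would need 2p = 2(p+k), which forces k = 0. But k ≥ 1, so xy^2z ∉ L.
This contradicts the pumping lemma, so L is not regular.

0^{p+k} 1^{2p}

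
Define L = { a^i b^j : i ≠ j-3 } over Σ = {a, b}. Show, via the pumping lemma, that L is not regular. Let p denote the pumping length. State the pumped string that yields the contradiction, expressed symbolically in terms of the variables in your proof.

a^{p+p!} b^{p+p!+3}

Assume L is regular. Let p be the pumping length given by the pumping lemma.
Choose w = a^p b^{p+p!+3}. Since p ≠ (p+p!+3)-3 = p+p!, w ∈ L; and |w| ≥ p.
The pumping lemma gives a decomposition w = xyz where |xy| ≤ p and |y| ≥ 1.
The first p characters of w are a's, so xy (and hence y) consists only of a's. Write y = a^k, 1 ≤ k ≤ p.
Since 1 ≤ k ≤ p, k divides p!; set t = 1 + p!/k. Then xy^t z has p + (p!/k)·k = p + p! copies of a. Now the a-count is p+p! and (b-count)-3 = (p+p!+3)-3 = p+p!, so i ≠ j-3 fails. So xy^t z = a^{p+p!} b^{p+p!+3} ∉ L.
This is a contradiction; hence L is not regular.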